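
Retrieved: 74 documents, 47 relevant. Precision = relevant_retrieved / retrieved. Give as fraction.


Precision = relevant_retrieved / total_retrieved
= 47 / 74
= 47 / (47 + 27)
= 47/74

47/74


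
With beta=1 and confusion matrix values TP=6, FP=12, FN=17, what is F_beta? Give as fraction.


P = TP/(TP+FP) = 6/18 = 1/3
R = TP/(TP+FN) = 6/23 = 6/23
beta^2 = 1^2 = 1
(1 + beta^2) = 2
Numerator = (1+beta^2)*P*R = 4/23
Denominator = beta^2*P + R = 1/3 + 6/23 = 41/69
F_beta = 12/41

12/41


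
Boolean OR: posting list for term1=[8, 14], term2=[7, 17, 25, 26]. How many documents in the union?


Boolean OR: find union of posting lists
term1 docs: [8, 14]
term2 docs: [7, 17, 25, 26]
Union: [7, 8, 14, 17, 25, 26]
|union| = 6

6


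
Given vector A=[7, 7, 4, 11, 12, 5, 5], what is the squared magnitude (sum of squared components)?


|A|^2 = sum of squared components
A[0]^2 = 7^2 = 49
A[1]^2 = 7^2 = 49
A[2]^2 = 4^2 = 16
A[3]^2 = 11^2 = 121
A[4]^2 = 12^2 = 144
A[5]^2 = 5^2 = 25
A[6]^2 = 5^2 = 25
Sum = 49 + 49 + 16 + 121 + 144 + 25 + 25 = 429

429


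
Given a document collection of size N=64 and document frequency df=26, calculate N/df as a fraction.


IDF ratio = N / df
= 64 / 26
= 32/13

32/13


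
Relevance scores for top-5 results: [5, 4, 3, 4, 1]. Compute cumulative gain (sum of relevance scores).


Cumulative Gain = sum of relevance scores
Position 1: rel=5, running sum=5
Position 2: rel=4, running sum=9
Position 3: rel=3, running sum=12
Position 4: rel=4, running sum=16
Position 5: rel=1, running sum=17
CG = 17

17


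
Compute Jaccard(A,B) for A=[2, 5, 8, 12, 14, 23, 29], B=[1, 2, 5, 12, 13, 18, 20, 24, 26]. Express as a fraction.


A intersect B = [2, 5, 12]
|A intersect B| = 3
A union B = [1, 2, 5, 8, 12, 13, 14, 18, 20, 23, 24, 26, 29]
|A union B| = 13
Jaccard = 3/13 = 3/13

3/13


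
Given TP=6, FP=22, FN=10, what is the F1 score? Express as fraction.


F1 = 2 * P * R / (P + R)
P = TP/(TP+FP) = 6/28 = 3/14
R = TP/(TP+FN) = 6/16 = 3/8
2 * P * R = 2 * 3/14 * 3/8 = 9/56
P + R = 3/14 + 3/8 = 33/56
F1 = 9/56 / 33/56 = 3/11

3/11


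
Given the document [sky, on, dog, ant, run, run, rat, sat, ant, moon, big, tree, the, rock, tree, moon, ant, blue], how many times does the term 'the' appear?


Document has 18 words
Scanning for 'the':
Found at positions: [12]
Count = 1

1


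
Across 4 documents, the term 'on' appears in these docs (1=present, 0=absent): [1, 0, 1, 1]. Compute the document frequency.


Checking each document for 'on':
Doc 1: present
Doc 2: absent
Doc 3: present
Doc 4: present
df = sum of presences = 1 + 0 + 1 + 1 = 3

3


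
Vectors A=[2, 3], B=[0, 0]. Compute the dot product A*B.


Dot product = sum of element-wise products
A[0]*B[0] = 2*0 = 0
A[1]*B[1] = 3*0 = 0
Sum = 0 + 0 = 0

0


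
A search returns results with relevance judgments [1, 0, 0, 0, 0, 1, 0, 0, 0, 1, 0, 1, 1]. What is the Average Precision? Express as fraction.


Computing P@k for each relevant position:
Position 1: relevant, P@1 = 1/1 = 1
Position 2: not relevant
Position 3: not relevant
Position 4: not relevant
Position 5: not relevant
Position 6: relevant, P@6 = 2/6 = 1/3
Position 7: not relevant
Position 8: not relevant
Position 9: not relevant
Position 10: relevant, P@10 = 3/10 = 3/10
Position 11: not relevant
Position 12: relevant, P@12 = 4/12 = 1/3
Position 13: relevant, P@13 = 5/13 = 5/13
Sum of P@k = 1 + 1/3 + 3/10 + 1/3 + 5/13 = 917/390
AP = 917/390 / 5 = 917/1950

917/1950


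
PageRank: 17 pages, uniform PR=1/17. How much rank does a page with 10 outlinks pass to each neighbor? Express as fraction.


Initial PR = 1/17 = 1/17
Outlinks = 10
Contribution per link = PR / outlinks
= 1/17 / 10
= 1/170

1/170


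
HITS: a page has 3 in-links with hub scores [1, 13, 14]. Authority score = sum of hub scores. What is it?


Authority = sum of hub scores of in-linkers
In-link 1: hub score = 1
In-link 2: hub score = 13
In-link 3: hub score = 14
Authority = 1 + 13 + 14 = 28

28


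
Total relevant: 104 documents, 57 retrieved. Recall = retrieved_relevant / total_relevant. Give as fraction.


Recall = retrieved_relevant / total_relevant
= 57 / 104
= 57 / (57 + 47)
= 57/104

57/104


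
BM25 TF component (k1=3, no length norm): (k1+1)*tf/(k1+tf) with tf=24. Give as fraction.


BM25 TF component = (k1+1)*tf / (k1+tf)
k1 = 3, tf = 24
Numerator = (3+1)*24 = 96
Denominator = 3 + 24 = 27
= 96/27 = 32/9

32/9


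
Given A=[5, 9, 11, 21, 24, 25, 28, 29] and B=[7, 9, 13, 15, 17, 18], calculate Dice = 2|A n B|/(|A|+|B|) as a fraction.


A intersect B = [9]
|A intersect B| = 1
|A| = 8, |B| = 6
Dice = 2*1 / (8+6)
= 2 / 14 = 1/7

1/7


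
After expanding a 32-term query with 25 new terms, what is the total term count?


Original terms: 32
Expansion terms: 25
Total = 32 + 25 = 57

57


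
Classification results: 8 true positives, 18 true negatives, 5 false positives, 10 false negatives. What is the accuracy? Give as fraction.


Accuracy = (TP + TN) / (TP + TN + FP + FN)
TP + TN = 8 + 18 = 26
Total = 8 + 18 + 5 + 10 = 41
Accuracy = 26 / 41 = 26/41

26/41


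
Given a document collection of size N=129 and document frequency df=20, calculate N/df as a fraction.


IDF ratio = N / df
= 129 / 20
= 129/20

129/20


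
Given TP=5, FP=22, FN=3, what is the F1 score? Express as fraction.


F1 = 2 * P * R / (P + R)
P = TP/(TP+FP) = 5/27 = 5/27
R = TP/(TP+FN) = 5/8 = 5/8
2 * P * R = 2 * 5/27 * 5/8 = 25/108
P + R = 5/27 + 5/8 = 175/216
F1 = 25/108 / 175/216 = 2/7

2/7


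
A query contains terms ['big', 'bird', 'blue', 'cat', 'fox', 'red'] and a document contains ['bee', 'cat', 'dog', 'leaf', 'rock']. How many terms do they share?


Query terms: ['big', 'bird', 'blue', 'cat', 'fox', 'red']
Document terms: ['bee', 'cat', 'dog', 'leaf', 'rock']
Common terms: ['cat']
Overlap count = 1

1


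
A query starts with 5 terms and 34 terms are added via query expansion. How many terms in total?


Original terms: 5
Expansion terms: 34
Total = 5 + 34 = 39

39


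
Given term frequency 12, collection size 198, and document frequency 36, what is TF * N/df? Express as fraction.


TF * (N/df)
= 12 * (198/36)
= 12 * 11/2
= 66

66


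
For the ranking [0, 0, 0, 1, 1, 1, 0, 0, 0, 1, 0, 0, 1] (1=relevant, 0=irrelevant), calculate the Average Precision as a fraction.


Computing P@k for each relevant position:
Position 1: not relevant
Position 2: not relevant
Position 3: not relevant
Position 4: relevant, P@4 = 1/4 = 1/4
Position 5: relevant, P@5 = 2/5 = 2/5
Position 6: relevant, P@6 = 3/6 = 1/2
Position 7: not relevant
Position 8: not relevant
Position 9: not relevant
Position 10: relevant, P@10 = 4/10 = 2/5
Position 11: not relevant
Position 12: not relevant
Position 13: relevant, P@13 = 5/13 = 5/13
Sum of P@k = 1/4 + 2/5 + 1/2 + 2/5 + 5/13 = 503/260
AP = 503/260 / 5 = 503/1300

503/1300


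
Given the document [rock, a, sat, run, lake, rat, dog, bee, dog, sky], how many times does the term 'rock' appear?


Document has 10 words
Scanning for 'rock':
Found at positions: [0]
Count = 1

1


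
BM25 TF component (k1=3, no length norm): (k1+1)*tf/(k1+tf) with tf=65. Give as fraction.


BM25 TF component = (k1+1)*tf / (k1+tf)
k1 = 3, tf = 65
Numerator = (3+1)*65 = 260
Denominator = 3 + 65 = 68
= 260/68 = 65/17

65/17


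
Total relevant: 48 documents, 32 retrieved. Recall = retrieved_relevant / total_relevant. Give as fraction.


Recall = retrieved_relevant / total_relevant
= 32 / 48
= 32 / (32 + 16)
= 2/3

2/3


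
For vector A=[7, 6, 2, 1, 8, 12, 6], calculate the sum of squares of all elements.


|A|^2 = sum of squared components
A[0]^2 = 7^2 = 49
A[1]^2 = 6^2 = 36
A[2]^2 = 2^2 = 4
A[3]^2 = 1^2 = 1
A[4]^2 = 8^2 = 64
A[5]^2 = 12^2 = 144
A[6]^2 = 6^2 = 36
Sum = 49 + 36 + 4 + 1 + 64 + 144 + 36 = 334

334


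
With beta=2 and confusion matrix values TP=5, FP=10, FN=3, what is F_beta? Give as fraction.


P = TP/(TP+FP) = 5/15 = 1/3
R = TP/(TP+FN) = 5/8 = 5/8
beta^2 = 2^2 = 4
(1 + beta^2) = 5
Numerator = (1+beta^2)*P*R = 25/24
Denominator = beta^2*P + R = 4/3 + 5/8 = 47/24
F_beta = 25/47

25/47


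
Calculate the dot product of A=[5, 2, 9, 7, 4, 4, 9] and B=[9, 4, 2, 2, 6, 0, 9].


Dot product = sum of element-wise products
A[0]*B[0] = 5*9 = 45
A[1]*B[1] = 2*4 = 8
A[2]*B[2] = 9*2 = 18
A[3]*B[3] = 7*2 = 14
A[4]*B[4] = 4*6 = 24
A[5]*B[5] = 4*0 = 0
A[6]*B[6] = 9*9 = 81
Sum = 45 + 8 + 18 + 14 + 24 + 0 + 81 = 190

190


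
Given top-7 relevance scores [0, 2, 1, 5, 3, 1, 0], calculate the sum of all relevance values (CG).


Cumulative Gain = sum of relevance scores
Position 1: rel=0, running sum=0
Position 2: rel=2, running sum=2
Position 3: rel=1, running sum=3
Position 4: rel=5, running sum=8
Position 5: rel=3, running sum=11
Position 6: rel=1, running sum=12
Position 7: rel=0, running sum=12
CG = 12

12


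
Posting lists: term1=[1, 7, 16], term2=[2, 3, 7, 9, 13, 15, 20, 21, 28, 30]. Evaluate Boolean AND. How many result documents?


Boolean AND: find intersection of posting lists
term1 docs: [1, 7, 16]
term2 docs: [2, 3, 7, 9, 13, 15, 20, 21, 28, 30]
Intersection: [7]
|intersection| = 1

1


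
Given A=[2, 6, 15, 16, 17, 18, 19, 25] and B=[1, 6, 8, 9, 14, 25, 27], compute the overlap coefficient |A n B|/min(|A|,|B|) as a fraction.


A intersect B = [6, 25]
|A intersect B| = 2
min(|A|, |B|) = min(8, 7) = 7
Overlap = 2 / 7 = 2/7

2/7


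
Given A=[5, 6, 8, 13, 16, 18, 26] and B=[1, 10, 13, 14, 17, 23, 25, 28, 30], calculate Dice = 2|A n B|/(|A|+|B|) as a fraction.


A intersect B = [13]
|A intersect B| = 1
|A| = 7, |B| = 9
Dice = 2*1 / (7+9)
= 2 / 16 = 1/8

1/8


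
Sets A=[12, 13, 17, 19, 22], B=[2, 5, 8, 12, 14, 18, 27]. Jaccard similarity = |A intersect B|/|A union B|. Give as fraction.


A intersect B = [12]
|A intersect B| = 1
A union B = [2, 5, 8, 12, 13, 14, 17, 18, 19, 22, 27]
|A union B| = 11
Jaccard = 1/11 = 1/11

1/11


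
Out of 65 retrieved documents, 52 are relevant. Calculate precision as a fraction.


Precision = relevant_retrieved / total_retrieved
= 52 / 65
= 52 / (52 + 13)
= 4/5

4/5


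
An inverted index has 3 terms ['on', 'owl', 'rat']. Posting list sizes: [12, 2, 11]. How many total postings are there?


Summing posting list sizes:
'on': 12 postings
'owl': 2 postings
'rat': 11 postings
Total = 12 + 2 + 11 = 25

25


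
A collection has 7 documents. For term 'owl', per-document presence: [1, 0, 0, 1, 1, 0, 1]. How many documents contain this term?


Checking each document for 'owl':
Doc 1: present
Doc 2: absent
Doc 3: absent
Doc 4: present
Doc 5: present
Doc 6: absent
Doc 7: present
df = sum of presences = 1 + 0 + 0 + 1 + 1 + 0 + 1 = 4

4


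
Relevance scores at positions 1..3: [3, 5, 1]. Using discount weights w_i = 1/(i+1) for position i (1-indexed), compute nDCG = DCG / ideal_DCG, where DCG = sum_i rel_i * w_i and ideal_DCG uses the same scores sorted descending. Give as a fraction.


Position discount weights w_i = 1/(i+1) for i=1..3:
Weights = [1/2, 1/3, 1/4]
Actual relevance: [3, 5, 1]
DCG = 3/2 + 5/3 + 1/4 = 41/12
Ideal relevance (sorted desc): [5, 3, 1]
Ideal DCG = 5/2 + 3/3 + 1/4 = 15/4
nDCG = DCG / ideal_DCG = 41/12 / 15/4 = 41/45

41/45


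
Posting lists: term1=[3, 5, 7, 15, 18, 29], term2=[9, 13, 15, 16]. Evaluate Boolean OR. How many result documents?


Boolean OR: find union of posting lists
term1 docs: [3, 5, 7, 15, 18, 29]
term2 docs: [9, 13, 15, 16]
Union: [3, 5, 7, 9, 13, 15, 16, 18, 29]
|union| = 9

9


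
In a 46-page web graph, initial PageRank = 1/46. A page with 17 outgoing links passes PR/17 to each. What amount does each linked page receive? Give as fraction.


Initial PR = 1/46 = 1/46
Outlinks = 17
Contribution per link = PR / outlinks
= 1/46 / 17
= 1/782

1/782


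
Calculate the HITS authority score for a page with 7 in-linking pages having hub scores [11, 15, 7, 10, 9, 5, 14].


Authority = sum of hub scores of in-linkers
In-link 1: hub score = 11
In-link 2: hub score = 15
In-link 3: hub score = 7
In-link 4: hub score = 10
In-link 5: hub score = 9
In-link 6: hub score = 5
In-link 7: hub score = 14
Authority = 11 + 15 + 7 + 10 + 9 + 5 + 14 = 71

71


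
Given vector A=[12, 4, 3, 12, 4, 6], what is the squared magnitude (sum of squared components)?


|A|^2 = sum of squared components
A[0]^2 = 12^2 = 144
A[1]^2 = 4^2 = 16
A[2]^2 = 3^2 = 9
A[3]^2 = 12^2 = 144
A[4]^2 = 4^2 = 16
A[5]^2 = 6^2 = 36
Sum = 144 + 16 + 9 + 144 + 16 + 36 = 365

365


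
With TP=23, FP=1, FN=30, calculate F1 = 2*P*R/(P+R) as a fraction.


F1 = 2 * P * R / (P + R)
P = TP/(TP+FP) = 23/24 = 23/24
R = TP/(TP+FN) = 23/53 = 23/53
2 * P * R = 2 * 23/24 * 23/53 = 529/636
P + R = 23/24 + 23/53 = 1771/1272
F1 = 529/636 / 1771/1272 = 46/77

46/77


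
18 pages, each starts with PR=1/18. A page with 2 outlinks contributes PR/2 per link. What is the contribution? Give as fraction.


Initial PR = 1/18 = 1/18
Outlinks = 2
Contribution per link = PR / outlinks
= 1/18 / 2
= 1/36

1/36


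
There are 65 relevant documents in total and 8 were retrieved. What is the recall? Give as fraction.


Recall = retrieved_relevant / total_relevant
= 8 / 65
= 8 / (8 + 57)
= 8/65

8/65


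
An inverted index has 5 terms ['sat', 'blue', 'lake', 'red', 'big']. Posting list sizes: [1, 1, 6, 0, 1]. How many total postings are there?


Summing posting list sizes:
'sat': 1 postings
'blue': 1 postings
'lake': 6 postings
'red': 0 postings
'big': 1 postings
Total = 1 + 1 + 6 + 0 + 1 = 9

9


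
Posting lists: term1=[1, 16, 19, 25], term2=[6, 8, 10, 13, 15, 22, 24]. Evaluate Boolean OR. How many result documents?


Boolean OR: find union of posting lists
term1 docs: [1, 16, 19, 25]
term2 docs: [6, 8, 10, 13, 15, 22, 24]
Union: [1, 6, 8, 10, 13, 15, 16, 19, 22, 24, 25]
|union| = 11

11


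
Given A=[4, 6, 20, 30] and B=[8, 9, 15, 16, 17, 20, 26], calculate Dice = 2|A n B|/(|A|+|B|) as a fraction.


A intersect B = [20]
|A intersect B| = 1
|A| = 4, |B| = 7
Dice = 2*1 / (4+7)
= 2 / 11 = 2/11

2/11


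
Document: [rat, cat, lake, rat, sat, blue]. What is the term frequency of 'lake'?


Document has 6 words
Scanning for 'lake':
Found at positions: [2]
Count = 1

1


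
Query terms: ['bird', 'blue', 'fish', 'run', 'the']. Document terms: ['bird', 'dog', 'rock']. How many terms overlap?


Query terms: ['bird', 'blue', 'fish', 'run', 'the']
Document terms: ['bird', 'dog', 'rock']
Common terms: ['bird']
Overlap count = 1

1


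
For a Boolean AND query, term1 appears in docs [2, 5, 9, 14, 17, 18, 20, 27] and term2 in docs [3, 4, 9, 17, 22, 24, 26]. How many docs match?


Boolean AND: find intersection of posting lists
term1 docs: [2, 5, 9, 14, 17, 18, 20, 27]
term2 docs: [3, 4, 9, 17, 22, 24, 26]
Intersection: [9, 17]
|intersection| = 2

2


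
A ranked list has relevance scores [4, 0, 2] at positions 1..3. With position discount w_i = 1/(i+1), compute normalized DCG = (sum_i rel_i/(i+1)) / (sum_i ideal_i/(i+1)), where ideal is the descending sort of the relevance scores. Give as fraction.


Position discount weights w_i = 1/(i+1) for i=1..3:
Weights = [1/2, 1/3, 1/4]
Actual relevance: [4, 0, 2]
DCG = 4/2 + 0/3 + 2/4 = 5/2
Ideal relevance (sorted desc): [4, 2, 0]
Ideal DCG = 4/2 + 2/3 + 0/4 = 8/3
nDCG = DCG / ideal_DCG = 5/2 / 8/3 = 15/16

15/16


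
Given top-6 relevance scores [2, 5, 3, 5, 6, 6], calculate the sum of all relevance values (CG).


Cumulative Gain = sum of relevance scores
Position 1: rel=2, running sum=2
Position 2: rel=5, running sum=7
Position 3: rel=3, running sum=10
Position 4: rel=5, running sum=15
Position 5: rel=6, running sum=21
Position 6: rel=6, running sum=27
CG = 27

27


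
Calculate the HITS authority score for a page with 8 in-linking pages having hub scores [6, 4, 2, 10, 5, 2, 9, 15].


Authority = sum of hub scores of in-linkers
In-link 1: hub score = 6
In-link 2: hub score = 4
In-link 3: hub score = 2
In-link 4: hub score = 10
In-link 5: hub score = 5
In-link 6: hub score = 2
In-link 7: hub score = 9
In-link 8: hub score = 15
Authority = 6 + 4 + 2 + 10 + 5 + 2 + 9 + 15 = 53

53


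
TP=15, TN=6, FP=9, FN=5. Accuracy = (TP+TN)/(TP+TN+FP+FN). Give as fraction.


Accuracy = (TP + TN) / (TP + TN + FP + FN)
TP + TN = 15 + 6 = 21
Total = 15 + 6 + 9 + 5 = 35
Accuracy = 21 / 35 = 3/5

3/5


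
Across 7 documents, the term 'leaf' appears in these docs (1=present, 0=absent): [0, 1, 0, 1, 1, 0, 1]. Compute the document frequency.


Checking each document for 'leaf':
Doc 1: absent
Doc 2: present
Doc 3: absent
Doc 4: present
Doc 5: present
Doc 6: absent
Doc 7: present
df = sum of presences = 0 + 1 + 0 + 1 + 1 + 0 + 1 = 4

4


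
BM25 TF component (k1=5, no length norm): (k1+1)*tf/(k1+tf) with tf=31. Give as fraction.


BM25 TF component = (k1+1)*tf / (k1+tf)
k1 = 5, tf = 31
Numerator = (5+1)*31 = 186
Denominator = 5 + 31 = 36
= 186/36 = 31/6

31/6


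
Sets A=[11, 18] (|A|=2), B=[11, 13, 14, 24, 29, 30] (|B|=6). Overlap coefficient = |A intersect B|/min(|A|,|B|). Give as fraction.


A intersect B = [11]
|A intersect B| = 1
min(|A|, |B|) = min(2, 6) = 2
Overlap = 1 / 2 = 1/2

1/2


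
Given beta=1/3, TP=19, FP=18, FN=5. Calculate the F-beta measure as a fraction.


P = TP/(TP+FP) = 19/37 = 19/37
R = TP/(TP+FN) = 19/24 = 19/24
beta^2 = 1/3^2 = 1/9
(1 + beta^2) = 10/9
Numerator = (1+beta^2)*P*R = 1805/3996
Denominator = beta^2*P + R = 19/333 + 19/24 = 2261/2664
F_beta = 190/357

190/357


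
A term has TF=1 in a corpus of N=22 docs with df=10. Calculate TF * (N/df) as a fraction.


TF * (N/df)
= 1 * (22/10)
= 1 * 11/5
= 11/5

11/5


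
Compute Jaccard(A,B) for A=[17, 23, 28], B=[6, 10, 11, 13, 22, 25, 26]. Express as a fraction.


A intersect B = []
|A intersect B| = 0
A union B = [6, 10, 11, 13, 17, 22, 23, 25, 26, 28]
|A union B| = 10
Jaccard = 0/10 = 0

0


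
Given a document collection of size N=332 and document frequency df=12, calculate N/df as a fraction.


IDF ratio = N / df
= 332 / 12
= 83/3

83/3


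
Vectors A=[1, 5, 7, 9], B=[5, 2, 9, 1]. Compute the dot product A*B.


Dot product = sum of element-wise products
A[0]*B[0] = 1*5 = 5
A[1]*B[1] = 5*2 = 10
A[2]*B[2] = 7*9 = 63
A[3]*B[3] = 9*1 = 9
Sum = 5 + 10 + 63 + 9 = 87

87


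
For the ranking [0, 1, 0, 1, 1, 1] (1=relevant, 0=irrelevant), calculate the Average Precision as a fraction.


Computing P@k for each relevant position:
Position 1: not relevant
Position 2: relevant, P@2 = 1/2 = 1/2
Position 3: not relevant
Position 4: relevant, P@4 = 2/4 = 1/2
Position 5: relevant, P@5 = 3/5 = 3/5
Position 6: relevant, P@6 = 4/6 = 2/3
Sum of P@k = 1/2 + 1/2 + 3/5 + 2/3 = 34/15
AP = 34/15 / 4 = 17/30

17/30


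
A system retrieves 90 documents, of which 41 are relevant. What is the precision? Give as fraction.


Precision = relevant_retrieved / total_retrieved
= 41 / 90
= 41 / (41 + 49)
= 41/90

41/90


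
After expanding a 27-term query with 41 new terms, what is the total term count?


Original terms: 27
Expansion terms: 41
Total = 27 + 41 = 68

68


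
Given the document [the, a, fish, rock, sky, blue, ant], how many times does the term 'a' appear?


Document has 7 words
Scanning for 'a':
Found at positions: [1]
Count = 1

1


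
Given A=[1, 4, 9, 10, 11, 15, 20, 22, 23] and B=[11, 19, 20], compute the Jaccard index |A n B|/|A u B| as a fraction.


A intersect B = [11, 20]
|A intersect B| = 2
A union B = [1, 4, 9, 10, 11, 15, 19, 20, 22, 23]
|A union B| = 10
Jaccard = 2/10 = 1/5

1/5


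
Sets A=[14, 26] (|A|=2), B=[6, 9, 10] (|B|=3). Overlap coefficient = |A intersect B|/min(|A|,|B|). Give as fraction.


A intersect B = []
|A intersect B| = 0
min(|A|, |B|) = min(2, 3) = 2
Overlap = 0 / 2 = 0

0


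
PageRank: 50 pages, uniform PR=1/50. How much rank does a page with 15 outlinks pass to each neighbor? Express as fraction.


Initial PR = 1/50 = 1/50
Outlinks = 15
Contribution per link = PR / outlinks
= 1/50 / 15
= 1/750

1/750


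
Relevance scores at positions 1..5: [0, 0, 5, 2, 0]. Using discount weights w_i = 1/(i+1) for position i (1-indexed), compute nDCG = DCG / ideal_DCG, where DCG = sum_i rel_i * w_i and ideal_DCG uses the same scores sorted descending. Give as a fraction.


Position discount weights w_i = 1/(i+1) for i=1..5:
Weights = [1/2, 1/3, 1/4, 1/5, 1/6]
Actual relevance: [0, 0, 5, 2, 0]
DCG = 0/2 + 0/3 + 5/4 + 2/5 + 0/6 = 33/20
Ideal relevance (sorted desc): [5, 2, 0, 0, 0]
Ideal DCG = 5/2 + 2/3 + 0/4 + 0/5 + 0/6 = 19/6
nDCG = DCG / ideal_DCG = 33/20 / 19/6 = 99/190

99/190


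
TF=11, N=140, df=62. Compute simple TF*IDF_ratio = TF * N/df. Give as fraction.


TF * (N/df)
= 11 * (140/62)
= 11 * 70/31
= 770/31

770/31


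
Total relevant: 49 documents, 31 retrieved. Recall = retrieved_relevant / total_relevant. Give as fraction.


Recall = retrieved_relevant / total_relevant
= 31 / 49
= 31 / (31 + 18)
= 31/49

31/49


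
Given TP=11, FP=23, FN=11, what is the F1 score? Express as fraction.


F1 = 2 * P * R / (P + R)
P = TP/(TP+FP) = 11/34 = 11/34
R = TP/(TP+FN) = 11/22 = 1/2
2 * P * R = 2 * 11/34 * 1/2 = 11/34
P + R = 11/34 + 1/2 = 14/17
F1 = 11/34 / 14/17 = 11/28

11/28


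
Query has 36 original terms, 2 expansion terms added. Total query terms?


Original terms: 36
Expansion terms: 2
Total = 36 + 2 = 38

38


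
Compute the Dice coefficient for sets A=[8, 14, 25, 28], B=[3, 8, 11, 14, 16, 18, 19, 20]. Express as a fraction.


A intersect B = [8, 14]
|A intersect B| = 2
|A| = 4, |B| = 8
Dice = 2*2 / (4+8)
= 4 / 12 = 1/3

1/3


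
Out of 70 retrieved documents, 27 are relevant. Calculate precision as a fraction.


Precision = relevant_retrieved / total_retrieved
= 27 / 70
= 27 / (27 + 43)
= 27/70

27/70


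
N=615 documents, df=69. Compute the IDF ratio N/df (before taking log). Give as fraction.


IDF ratio = N / df
= 615 / 69
= 205/23

205/23


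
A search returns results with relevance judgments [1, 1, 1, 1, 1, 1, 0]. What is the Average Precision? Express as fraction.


Computing P@k for each relevant position:
Position 1: relevant, P@1 = 1/1 = 1
Position 2: relevant, P@2 = 2/2 = 1
Position 3: relevant, P@3 = 3/3 = 1
Position 4: relevant, P@4 = 4/4 = 1
Position 5: relevant, P@5 = 5/5 = 1
Position 6: relevant, P@6 = 6/6 = 1
Position 7: not relevant
Sum of P@k = 1 + 1 + 1 + 1 + 1 + 1 = 6
AP = 6 / 6 = 1

1


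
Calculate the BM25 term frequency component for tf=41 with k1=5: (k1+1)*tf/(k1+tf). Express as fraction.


BM25 TF component = (k1+1)*tf / (k1+tf)
k1 = 5, tf = 41
Numerator = (5+1)*41 = 246
Denominator = 5 + 41 = 46
= 246/46 = 123/23

123/23


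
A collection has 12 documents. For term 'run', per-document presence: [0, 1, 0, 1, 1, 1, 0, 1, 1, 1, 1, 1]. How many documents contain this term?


Checking each document for 'run':
Doc 1: absent
Doc 2: present
Doc 3: absent
Doc 4: present
Doc 5: present
Doc 6: present
Doc 7: absent
Doc 8: present
Doc 9: present
Doc 10: present
Doc 11: present
Doc 12: present
df = sum of presences = 0 + 1 + 0 + 1 + 1 + 1 + 0 + 1 + 1 + 1 + 1 + 1 = 9

9


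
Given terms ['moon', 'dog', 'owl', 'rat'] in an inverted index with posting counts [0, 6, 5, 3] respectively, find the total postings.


Summing posting list sizes:
'moon': 0 postings
'dog': 6 postings
'owl': 5 postings
'rat': 3 postings
Total = 0 + 6 + 5 + 3 = 14

14


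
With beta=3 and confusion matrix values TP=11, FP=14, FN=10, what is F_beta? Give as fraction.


P = TP/(TP+FP) = 11/25 = 11/25
R = TP/(TP+FN) = 11/21 = 11/21
beta^2 = 3^2 = 9
(1 + beta^2) = 10
Numerator = (1+beta^2)*P*R = 242/105
Denominator = beta^2*P + R = 99/25 + 11/21 = 2354/525
F_beta = 55/107

55/107


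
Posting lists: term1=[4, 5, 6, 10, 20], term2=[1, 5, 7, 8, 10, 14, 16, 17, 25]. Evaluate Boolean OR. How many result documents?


Boolean OR: find union of posting lists
term1 docs: [4, 5, 6, 10, 20]
term2 docs: [1, 5, 7, 8, 10, 14, 16, 17, 25]
Union: [1, 4, 5, 6, 7, 8, 10, 14, 16, 17, 20, 25]
|union| = 12

12


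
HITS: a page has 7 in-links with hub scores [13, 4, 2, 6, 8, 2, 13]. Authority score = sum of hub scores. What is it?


Authority = sum of hub scores of in-linkers
In-link 1: hub score = 13
In-link 2: hub score = 4
In-link 3: hub score = 2
In-link 4: hub score = 6
In-link 5: hub score = 8
In-link 6: hub score = 2
In-link 7: hub score = 13
Authority = 13 + 4 + 2 + 6 + 8 + 2 + 13 = 48

48


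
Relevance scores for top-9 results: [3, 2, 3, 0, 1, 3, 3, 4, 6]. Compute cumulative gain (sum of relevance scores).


Cumulative Gain = sum of relevance scores
Position 1: rel=3, running sum=3
Position 2: rel=2, running sum=5
Position 3: rel=3, running sum=8
Position 4: rel=0, running sum=8
Position 5: rel=1, running sum=9
Position 6: rel=3, running sum=12
Position 7: rel=3, running sum=15
Position 8: rel=4, running sum=19
Position 9: rel=6, running sum=25
CG = 25

25


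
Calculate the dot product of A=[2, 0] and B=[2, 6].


Dot product = sum of element-wise products
A[0]*B[0] = 2*2 = 4
A[1]*B[1] = 0*6 = 0
Sum = 4 + 0 = 4

4


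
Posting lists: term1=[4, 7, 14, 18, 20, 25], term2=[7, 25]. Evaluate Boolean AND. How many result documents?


Boolean AND: find intersection of posting lists
term1 docs: [4, 7, 14, 18, 20, 25]
term2 docs: [7, 25]
Intersection: [7, 25]
|intersection| = 2

2


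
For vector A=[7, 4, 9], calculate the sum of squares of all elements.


|A|^2 = sum of squared components
A[0]^2 = 7^2 = 49
A[1]^2 = 4^2 = 16
A[2]^2 = 9^2 = 81
Sum = 49 + 16 + 81 = 146

146


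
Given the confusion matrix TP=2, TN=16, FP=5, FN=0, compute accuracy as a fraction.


Accuracy = (TP + TN) / (TP + TN + FP + FN)
TP + TN = 2 + 16 = 18
Total = 2 + 16 + 5 + 0 = 23
Accuracy = 18 / 23 = 18/23

18/23


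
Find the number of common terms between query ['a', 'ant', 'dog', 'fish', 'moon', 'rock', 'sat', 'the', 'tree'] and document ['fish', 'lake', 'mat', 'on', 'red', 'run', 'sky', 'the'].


Query terms: ['a', 'ant', 'dog', 'fish', 'moon', 'rock', 'sat', 'the', 'tree']
Document terms: ['fish', 'lake', 'mat', 'on', 'red', 'run', 'sky', 'the']
Common terms: ['fish', 'the']
Overlap count = 2

2


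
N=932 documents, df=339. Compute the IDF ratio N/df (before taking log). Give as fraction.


IDF ratio = N / df
= 932 / 339
= 932/339

932/339


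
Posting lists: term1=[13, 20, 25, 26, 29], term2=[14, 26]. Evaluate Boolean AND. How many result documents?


Boolean AND: find intersection of posting lists
term1 docs: [13, 20, 25, 26, 29]
term2 docs: [14, 26]
Intersection: [26]
|intersection| = 1

1


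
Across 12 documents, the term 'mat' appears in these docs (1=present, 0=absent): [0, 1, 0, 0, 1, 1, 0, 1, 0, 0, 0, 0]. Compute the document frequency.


Checking each document for 'mat':
Doc 1: absent
Doc 2: present
Doc 3: absent
Doc 4: absent
Doc 5: present
Doc 6: present
Doc 7: absent
Doc 8: present
Doc 9: absent
Doc 10: absent
Doc 11: absent
Doc 12: absent
df = sum of presences = 0 + 1 + 0 + 0 + 1 + 1 + 0 + 1 + 0 + 0 + 0 + 0 = 4

4


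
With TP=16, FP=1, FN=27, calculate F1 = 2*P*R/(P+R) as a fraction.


F1 = 2 * P * R / (P + R)
P = TP/(TP+FP) = 16/17 = 16/17
R = TP/(TP+FN) = 16/43 = 16/43
2 * P * R = 2 * 16/17 * 16/43 = 512/731
P + R = 16/17 + 16/43 = 960/731
F1 = 512/731 / 960/731 = 8/15

8/15


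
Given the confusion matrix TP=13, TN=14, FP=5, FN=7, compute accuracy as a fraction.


Accuracy = (TP + TN) / (TP + TN + FP + FN)
TP + TN = 13 + 14 = 27
Total = 13 + 14 + 5 + 7 = 39
Accuracy = 27 / 39 = 9/13

9/13


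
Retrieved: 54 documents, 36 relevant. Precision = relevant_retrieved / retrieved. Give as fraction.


Precision = relevant_retrieved / total_retrieved
= 36 / 54
= 36 / (36 + 18)
= 2/3

2/3


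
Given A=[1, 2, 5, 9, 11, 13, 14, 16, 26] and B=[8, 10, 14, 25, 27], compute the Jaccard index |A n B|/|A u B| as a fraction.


A intersect B = [14]
|A intersect B| = 1
A union B = [1, 2, 5, 8, 9, 10, 11, 13, 14, 16, 25, 26, 27]
|A union B| = 13
Jaccard = 1/13 = 1/13

1/13


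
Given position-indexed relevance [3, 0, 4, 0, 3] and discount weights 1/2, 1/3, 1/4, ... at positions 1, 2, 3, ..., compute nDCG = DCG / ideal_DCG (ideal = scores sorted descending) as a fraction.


Position discount weights w_i = 1/(i+1) for i=1..5:
Weights = [1/2, 1/3, 1/4, 1/5, 1/6]
Actual relevance: [3, 0, 4, 0, 3]
DCG = 3/2 + 0/3 + 4/4 + 0/5 + 3/6 = 3
Ideal relevance (sorted desc): [4, 3, 3, 0, 0]
Ideal DCG = 4/2 + 3/3 + 3/4 + 0/5 + 0/6 = 15/4
nDCG = DCG / ideal_DCG = 3 / 15/4 = 4/5

4/5


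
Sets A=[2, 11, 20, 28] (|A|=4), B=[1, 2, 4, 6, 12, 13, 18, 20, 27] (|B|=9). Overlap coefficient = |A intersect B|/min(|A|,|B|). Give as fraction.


A intersect B = [2, 20]
|A intersect B| = 2
min(|A|, |B|) = min(4, 9) = 4
Overlap = 2 / 4 = 1/2

1/2


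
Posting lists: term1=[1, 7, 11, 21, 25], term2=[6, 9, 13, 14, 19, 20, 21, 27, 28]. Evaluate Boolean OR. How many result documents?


Boolean OR: find union of posting lists
term1 docs: [1, 7, 11, 21, 25]
term2 docs: [6, 9, 13, 14, 19, 20, 21, 27, 28]
Union: [1, 6, 7, 9, 11, 13, 14, 19, 20, 21, 25, 27, 28]
|union| = 13

13


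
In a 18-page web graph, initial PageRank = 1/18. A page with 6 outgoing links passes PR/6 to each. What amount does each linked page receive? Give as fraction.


Initial PR = 1/18 = 1/18
Outlinks = 6
Contribution per link = PR / outlinks
= 1/18 / 6
= 1/108

1/108


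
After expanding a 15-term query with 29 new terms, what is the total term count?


Original terms: 15
Expansion terms: 29
Total = 15 + 29 = 44

44


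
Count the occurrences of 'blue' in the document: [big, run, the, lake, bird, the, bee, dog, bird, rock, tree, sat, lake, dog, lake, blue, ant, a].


Document has 18 words
Scanning for 'blue':
Found at positions: [15]
Count = 1

1


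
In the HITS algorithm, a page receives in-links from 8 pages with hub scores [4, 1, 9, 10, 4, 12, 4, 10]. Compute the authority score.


Authority = sum of hub scores of in-linkers
In-link 1: hub score = 4
In-link 2: hub score = 1
In-link 3: hub score = 9
In-link 4: hub score = 10
In-link 5: hub score = 4
In-link 6: hub score = 12
In-link 7: hub score = 4
In-link 8: hub score = 10
Authority = 4 + 1 + 9 + 10 + 4 + 12 + 4 + 10 = 54

54


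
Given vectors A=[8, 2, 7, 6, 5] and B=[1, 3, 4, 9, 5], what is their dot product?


Dot product = sum of element-wise products
A[0]*B[0] = 8*1 = 8
A[1]*B[1] = 2*3 = 6
A[2]*B[2] = 7*4 = 28
A[3]*B[3] = 6*9 = 54
A[4]*B[4] = 5*5 = 25
Sum = 8 + 6 + 28 + 54 + 25 = 121

121


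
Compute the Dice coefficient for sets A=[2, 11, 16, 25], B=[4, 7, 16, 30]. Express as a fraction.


A intersect B = [16]
|A intersect B| = 1
|A| = 4, |B| = 4
Dice = 2*1 / (4+4)
= 2 / 8 = 1/4

1/4


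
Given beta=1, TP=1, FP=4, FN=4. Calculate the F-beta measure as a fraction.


P = TP/(TP+FP) = 1/5 = 1/5
R = TP/(TP+FN) = 1/5 = 1/5
beta^2 = 1^2 = 1
(1 + beta^2) = 2
Numerator = (1+beta^2)*P*R = 2/25
Denominator = beta^2*P + R = 1/5 + 1/5 = 2/5
F_beta = 1/5

1/5


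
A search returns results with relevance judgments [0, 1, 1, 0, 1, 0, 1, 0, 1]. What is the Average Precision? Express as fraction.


Computing P@k for each relevant position:
Position 1: not relevant
Position 2: relevant, P@2 = 1/2 = 1/2
Position 3: relevant, P@3 = 2/3 = 2/3
Position 4: not relevant
Position 5: relevant, P@5 = 3/5 = 3/5
Position 6: not relevant
Position 7: relevant, P@7 = 4/7 = 4/7
Position 8: not relevant
Position 9: relevant, P@9 = 5/9 = 5/9
Sum of P@k = 1/2 + 2/3 + 3/5 + 4/7 + 5/9 = 1823/630
AP = 1823/630 / 5 = 1823/3150

1823/3150


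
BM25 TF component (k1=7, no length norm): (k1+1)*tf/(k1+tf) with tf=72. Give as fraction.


BM25 TF component = (k1+1)*tf / (k1+tf)
k1 = 7, tf = 72
Numerator = (7+1)*72 = 576
Denominator = 7 + 72 = 79
= 576/79 = 576/79

576/79


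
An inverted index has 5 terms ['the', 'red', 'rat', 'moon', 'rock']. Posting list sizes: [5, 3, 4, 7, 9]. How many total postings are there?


Summing posting list sizes:
'the': 5 postings
'red': 3 postings
'rat': 4 postings
'moon': 7 postings
'rock': 9 postings
Total = 5 + 3 + 4 + 7 + 9 = 28

28


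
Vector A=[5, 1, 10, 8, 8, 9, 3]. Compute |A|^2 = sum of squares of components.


|A|^2 = sum of squared components
A[0]^2 = 5^2 = 25
A[1]^2 = 1^2 = 1
A[2]^2 = 10^2 = 100
A[3]^2 = 8^2 = 64
A[4]^2 = 8^2 = 64
A[5]^2 = 9^2 = 81
A[6]^2 = 3^2 = 9
Sum = 25 + 1 + 100 + 64 + 64 + 81 + 9 = 344

344


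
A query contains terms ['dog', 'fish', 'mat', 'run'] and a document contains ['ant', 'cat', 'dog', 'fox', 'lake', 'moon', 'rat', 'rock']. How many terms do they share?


Query terms: ['dog', 'fish', 'mat', 'run']
Document terms: ['ant', 'cat', 'dog', 'fox', 'lake', 'moon', 'rat', 'rock']
Common terms: ['dog']
Overlap count = 1

1


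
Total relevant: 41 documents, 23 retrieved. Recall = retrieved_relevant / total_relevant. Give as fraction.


Recall = retrieved_relevant / total_relevant
= 23 / 41
= 23 / (23 + 18)
= 23/41

23/41


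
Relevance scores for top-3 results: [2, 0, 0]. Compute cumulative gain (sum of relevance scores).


Cumulative Gain = sum of relevance scores
Position 1: rel=2, running sum=2
Position 2: rel=0, running sum=2
Position 3: rel=0, running sum=2
CG = 2

2


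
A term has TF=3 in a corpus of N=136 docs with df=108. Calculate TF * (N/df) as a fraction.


TF * (N/df)
= 3 * (136/108)
= 3 * 34/27
= 34/9

34/9


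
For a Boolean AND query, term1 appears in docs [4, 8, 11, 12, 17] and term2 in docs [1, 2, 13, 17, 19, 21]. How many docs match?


Boolean AND: find intersection of posting lists
term1 docs: [4, 8, 11, 12, 17]
term2 docs: [1, 2, 13, 17, 19, 21]
Intersection: [17]
|intersection| = 1

1


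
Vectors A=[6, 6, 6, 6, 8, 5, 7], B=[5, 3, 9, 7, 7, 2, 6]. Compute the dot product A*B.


Dot product = sum of element-wise products
A[0]*B[0] = 6*5 = 30
A[1]*B[1] = 6*3 = 18
A[2]*B[2] = 6*9 = 54
A[3]*B[3] = 6*7 = 42
A[4]*B[4] = 8*7 = 56
A[5]*B[5] = 5*2 = 10
A[6]*B[6] = 7*6 = 42
Sum = 30 + 18 + 54 + 42 + 56 + 10 + 42 = 252

252


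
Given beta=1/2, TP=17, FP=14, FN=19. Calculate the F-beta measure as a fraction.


P = TP/(TP+FP) = 17/31 = 17/31
R = TP/(TP+FN) = 17/36 = 17/36
beta^2 = 1/2^2 = 1/4
(1 + beta^2) = 5/4
Numerator = (1+beta^2)*P*R = 1445/4464
Denominator = beta^2*P + R = 17/124 + 17/36 = 170/279
F_beta = 17/32

17/32


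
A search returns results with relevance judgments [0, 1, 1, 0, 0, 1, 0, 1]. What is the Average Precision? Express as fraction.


Computing P@k for each relevant position:
Position 1: not relevant
Position 2: relevant, P@2 = 1/2 = 1/2
Position 3: relevant, P@3 = 2/3 = 2/3
Position 4: not relevant
Position 5: not relevant
Position 6: relevant, P@6 = 3/6 = 1/2
Position 7: not relevant
Position 8: relevant, P@8 = 4/8 = 1/2
Sum of P@k = 1/2 + 2/3 + 1/2 + 1/2 = 13/6
AP = 13/6 / 4 = 13/24

13/24


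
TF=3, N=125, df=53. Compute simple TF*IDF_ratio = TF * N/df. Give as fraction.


TF * (N/df)
= 3 * (125/53)
= 3 * 125/53
= 375/53

375/53


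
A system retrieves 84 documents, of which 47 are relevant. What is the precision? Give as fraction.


Precision = relevant_retrieved / total_retrieved
= 47 / 84
= 47 / (47 + 37)
= 47/84

47/84


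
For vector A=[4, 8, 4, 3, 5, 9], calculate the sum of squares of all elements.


|A|^2 = sum of squared components
A[0]^2 = 4^2 = 16
A[1]^2 = 8^2 = 64
A[2]^2 = 4^2 = 16
A[3]^2 = 3^2 = 9
A[4]^2 = 5^2 = 25
A[5]^2 = 9^2 = 81
Sum = 16 + 64 + 16 + 9 + 25 + 81 = 211

211


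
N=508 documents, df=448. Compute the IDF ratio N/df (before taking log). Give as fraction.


IDF ratio = N / df
= 508 / 448
= 127/112

127/112


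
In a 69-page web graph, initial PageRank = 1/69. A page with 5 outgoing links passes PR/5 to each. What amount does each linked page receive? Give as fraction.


Initial PR = 1/69 = 1/69
Outlinks = 5
Contribution per link = PR / outlinks
= 1/69 / 5
= 1/345

1/345


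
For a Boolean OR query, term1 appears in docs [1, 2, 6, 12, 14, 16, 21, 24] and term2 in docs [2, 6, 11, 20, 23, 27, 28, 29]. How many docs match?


Boolean OR: find union of posting lists
term1 docs: [1, 2, 6, 12, 14, 16, 21, 24]
term2 docs: [2, 6, 11, 20, 23, 27, 28, 29]
Union: [1, 2, 6, 11, 12, 14, 16, 20, 21, 23, 24, 27, 28, 29]
|union| = 14

14


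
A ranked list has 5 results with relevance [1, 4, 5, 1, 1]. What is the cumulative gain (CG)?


Cumulative Gain = sum of relevance scores
Position 1: rel=1, running sum=1
Position 2: rel=4, running sum=5
Position 3: rel=5, running sum=10
Position 4: rel=1, running sum=11
Position 5: rel=1, running sum=12
CG = 12

12


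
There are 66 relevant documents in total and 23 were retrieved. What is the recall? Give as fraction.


Recall = retrieved_relevant / total_relevant
= 23 / 66
= 23 / (23 + 43)
= 23/66

23/66


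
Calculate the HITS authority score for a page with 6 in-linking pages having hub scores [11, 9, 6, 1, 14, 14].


Authority = sum of hub scores of in-linkers
In-link 1: hub score = 11
In-link 2: hub score = 9
In-link 3: hub score = 6
In-link 4: hub score = 1
In-link 5: hub score = 14
In-link 6: hub score = 14
Authority = 11 + 9 + 6 + 1 + 14 + 14 = 55

55


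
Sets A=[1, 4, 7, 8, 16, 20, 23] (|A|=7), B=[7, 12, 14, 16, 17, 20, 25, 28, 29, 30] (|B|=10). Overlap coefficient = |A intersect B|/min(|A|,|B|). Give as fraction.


A intersect B = [7, 16, 20]
|A intersect B| = 3
min(|A|, |B|) = min(7, 10) = 7
Overlap = 3 / 7 = 3/7

3/7


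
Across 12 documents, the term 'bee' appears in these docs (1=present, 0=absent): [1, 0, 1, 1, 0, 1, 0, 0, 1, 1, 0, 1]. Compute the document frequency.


Checking each document for 'bee':
Doc 1: present
Doc 2: absent
Doc 3: present
Doc 4: present
Doc 5: absent
Doc 6: present
Doc 7: absent
Doc 8: absent
Doc 9: present
Doc 10: present
Doc 11: absent
Doc 12: present
df = sum of presences = 1 + 0 + 1 + 1 + 0 + 1 + 0 + 0 + 1 + 1 + 0 + 1 = 7

7


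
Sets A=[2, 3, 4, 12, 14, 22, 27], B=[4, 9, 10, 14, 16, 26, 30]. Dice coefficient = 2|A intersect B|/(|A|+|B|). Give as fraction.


A intersect B = [4, 14]
|A intersect B| = 2
|A| = 7, |B| = 7
Dice = 2*2 / (7+7)
= 4 / 14 = 2/7

2/7


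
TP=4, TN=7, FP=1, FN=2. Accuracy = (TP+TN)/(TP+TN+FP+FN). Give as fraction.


Accuracy = (TP + TN) / (TP + TN + FP + FN)
TP + TN = 4 + 7 = 11
Total = 4 + 7 + 1 + 2 = 14
Accuracy = 11 / 14 = 11/14

11/14


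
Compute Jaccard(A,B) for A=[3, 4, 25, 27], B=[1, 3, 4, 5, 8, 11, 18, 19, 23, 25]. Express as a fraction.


A intersect B = [3, 4, 25]
|A intersect B| = 3
A union B = [1, 3, 4, 5, 8, 11, 18, 19, 23, 25, 27]
|A union B| = 11
Jaccard = 3/11 = 3/11

3/11


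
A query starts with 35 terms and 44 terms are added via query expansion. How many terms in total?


Original terms: 35
Expansion terms: 44
Total = 35 + 44 = 79

79


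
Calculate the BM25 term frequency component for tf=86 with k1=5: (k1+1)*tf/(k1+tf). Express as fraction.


BM25 TF component = (k1+1)*tf / (k1+tf)
k1 = 5, tf = 86
Numerator = (5+1)*86 = 516
Denominator = 5 + 86 = 91
= 516/91 = 516/91

516/91


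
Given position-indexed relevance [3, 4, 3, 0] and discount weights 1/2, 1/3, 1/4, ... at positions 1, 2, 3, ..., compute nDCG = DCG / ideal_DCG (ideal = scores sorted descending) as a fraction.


Position discount weights w_i = 1/(i+1) for i=1..4:
Weights = [1/2, 1/3, 1/4, 1/5]
Actual relevance: [3, 4, 3, 0]
DCG = 3/2 + 4/3 + 3/4 + 0/5 = 43/12
Ideal relevance (sorted desc): [4, 3, 3, 0]
Ideal DCG = 4/2 + 3/3 + 3/4 + 0/5 = 15/4
nDCG = DCG / ideal_DCG = 43/12 / 15/4 = 43/45

43/45


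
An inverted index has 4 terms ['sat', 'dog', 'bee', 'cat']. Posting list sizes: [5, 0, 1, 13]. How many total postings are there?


Summing posting list sizes:
'sat': 5 postings
'dog': 0 postings
'bee': 1 postings
'cat': 13 postings
Total = 5 + 0 + 1 + 13 = 19

19


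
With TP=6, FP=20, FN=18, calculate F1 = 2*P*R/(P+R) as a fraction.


F1 = 2 * P * R / (P + R)
P = TP/(TP+FP) = 6/26 = 3/13
R = TP/(TP+FN) = 6/24 = 1/4
2 * P * R = 2 * 3/13 * 1/4 = 3/26
P + R = 3/13 + 1/4 = 25/52
F1 = 3/26 / 25/52 = 6/25

6/25
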